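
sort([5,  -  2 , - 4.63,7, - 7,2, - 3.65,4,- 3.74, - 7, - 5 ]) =[ - 7, - 7, - 5, - 4.63,-3.74,-3.65, - 2 , 2, 4,  5, 7] 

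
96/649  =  96/649 = 0.15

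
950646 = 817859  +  132787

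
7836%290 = 6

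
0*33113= 0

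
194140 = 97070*2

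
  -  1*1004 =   -  1004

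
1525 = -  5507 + 7032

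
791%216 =143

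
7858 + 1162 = 9020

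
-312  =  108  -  420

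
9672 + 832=10504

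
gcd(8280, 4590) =90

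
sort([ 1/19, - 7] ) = [ -7, 1/19]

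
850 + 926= 1776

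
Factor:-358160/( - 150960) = 121/51 = 3^( - 1 )*11^2*17^(-1) 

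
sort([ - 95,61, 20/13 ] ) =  [  -  95,20/13,61] 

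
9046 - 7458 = 1588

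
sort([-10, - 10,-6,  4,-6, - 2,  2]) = [ - 10,-10,-6, - 6, - 2, 2, 4] 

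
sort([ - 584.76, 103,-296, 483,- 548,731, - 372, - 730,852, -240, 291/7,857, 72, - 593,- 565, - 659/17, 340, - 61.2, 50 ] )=[ - 730, - 593, - 584.76, - 565, - 548, - 372,-296,  -  240,-61.2, - 659/17, 291/7, 50,72, 103, 340,  483,731, 852,  857 ] 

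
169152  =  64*2643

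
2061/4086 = 229/454 = 0.50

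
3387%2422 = 965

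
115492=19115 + 96377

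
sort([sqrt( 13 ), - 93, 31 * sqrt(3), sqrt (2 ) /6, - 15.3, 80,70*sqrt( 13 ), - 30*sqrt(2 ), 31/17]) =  [ - 93, - 30 * sqrt( 2 ), - 15.3, sqrt(2 )/6,31/17, sqrt ( 13 ),31*sqrt(3), 80, 70*sqrt(13)] 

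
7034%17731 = 7034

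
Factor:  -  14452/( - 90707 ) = 2^2*61^(-1)*1487^ (- 1 )*3613^1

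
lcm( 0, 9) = 0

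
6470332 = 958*6754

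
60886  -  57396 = 3490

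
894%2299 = 894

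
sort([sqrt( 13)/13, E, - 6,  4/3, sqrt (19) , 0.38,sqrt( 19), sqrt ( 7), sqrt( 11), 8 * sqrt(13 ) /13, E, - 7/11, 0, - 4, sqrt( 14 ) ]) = [-6, - 4, - 7/11,0,sqrt(13 )/13,  0.38,  4/3,8*sqrt( 13 )/13, sqrt(7 ),E,E, sqrt(11 ),sqrt( 14),sqrt( 19 ),  sqrt(19)]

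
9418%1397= 1036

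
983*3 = 2949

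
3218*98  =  315364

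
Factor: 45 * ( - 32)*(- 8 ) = 11520 = 2^8* 3^2  *  5^1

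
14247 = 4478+9769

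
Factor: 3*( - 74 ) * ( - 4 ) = 2^3*3^1*37^1 = 888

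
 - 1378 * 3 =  - 4134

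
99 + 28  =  127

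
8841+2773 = 11614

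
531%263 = 5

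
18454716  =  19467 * 948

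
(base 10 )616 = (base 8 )1150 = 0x268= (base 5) 4431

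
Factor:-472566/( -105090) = 5^( - 1 )*17^1*31^(- 1) *41^1 = 697/155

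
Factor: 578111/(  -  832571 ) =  - 157^( - 1)* 313^1* 1847^1*5303^( -1 )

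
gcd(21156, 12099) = 3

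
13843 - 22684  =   - 8841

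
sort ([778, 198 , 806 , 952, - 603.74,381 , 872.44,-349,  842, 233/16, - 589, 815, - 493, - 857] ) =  [ - 857, - 603.74 , - 589, - 493, - 349, 233/16 , 198 , 381 , 778,  806, 815,842,872.44, 952 ]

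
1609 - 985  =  624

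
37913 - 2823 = 35090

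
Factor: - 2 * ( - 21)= 2^1*3^1*7^1 = 42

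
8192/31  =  264 + 8/31=264.26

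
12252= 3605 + 8647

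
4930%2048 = 834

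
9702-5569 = 4133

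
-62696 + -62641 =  - 125337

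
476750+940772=1417522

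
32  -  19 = 13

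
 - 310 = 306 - 616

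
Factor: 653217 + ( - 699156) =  - 45939 = - 3^1*15313^1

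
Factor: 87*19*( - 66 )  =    -  2^1*3^2*11^1*19^1*29^1=-109098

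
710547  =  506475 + 204072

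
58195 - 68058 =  - 9863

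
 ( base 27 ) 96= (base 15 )119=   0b11111001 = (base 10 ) 249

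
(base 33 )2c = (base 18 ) 46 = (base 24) 36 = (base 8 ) 116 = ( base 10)78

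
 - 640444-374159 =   -  1014603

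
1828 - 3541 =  - 1713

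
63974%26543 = 10888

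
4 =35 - 31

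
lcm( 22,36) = 396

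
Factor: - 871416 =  - 2^3*3^2*7^2*13^1*19^1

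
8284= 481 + 7803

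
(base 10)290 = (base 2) 100100010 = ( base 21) dh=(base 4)10202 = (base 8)442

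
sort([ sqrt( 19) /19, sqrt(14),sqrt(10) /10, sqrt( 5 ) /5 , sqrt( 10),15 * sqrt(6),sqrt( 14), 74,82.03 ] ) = [ sqrt(19)/19,sqrt(10)/10,  sqrt(5 ) /5,sqrt( 10),sqrt( 14),sqrt( 14), 15*sqrt( 6),74,82.03 ]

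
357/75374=357/75374 = 0.00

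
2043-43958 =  - 41915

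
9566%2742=1340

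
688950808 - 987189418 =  - 298238610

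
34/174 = 17/87 = 0.20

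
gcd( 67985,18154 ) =1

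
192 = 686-494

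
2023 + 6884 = 8907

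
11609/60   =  193 + 29/60 = 193.48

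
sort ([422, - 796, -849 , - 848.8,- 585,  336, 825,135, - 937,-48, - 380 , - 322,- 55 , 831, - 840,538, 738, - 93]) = [-937,-849, - 848.8,- 840, - 796,-585, - 380,- 322,-93 , - 55, - 48,135,336,  422,538,738,825,831 ]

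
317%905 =317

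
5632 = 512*11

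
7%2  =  1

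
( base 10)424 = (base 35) C4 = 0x1A8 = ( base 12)2b4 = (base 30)e4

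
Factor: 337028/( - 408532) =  - 773/937 = - 773^1 * 937^( - 1)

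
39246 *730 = 28649580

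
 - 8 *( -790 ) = 6320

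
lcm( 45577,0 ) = 0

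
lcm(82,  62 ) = 2542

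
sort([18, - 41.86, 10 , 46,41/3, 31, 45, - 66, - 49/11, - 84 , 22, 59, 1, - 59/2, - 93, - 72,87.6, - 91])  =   [ - 93, - 91, - 84, - 72,  -  66, - 41.86, - 59/2, - 49/11, 1, 10, 41/3, 18,22, 31,45,  46, 59, 87.6 ]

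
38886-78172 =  - 39286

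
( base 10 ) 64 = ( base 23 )2I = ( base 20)34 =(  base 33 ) 1v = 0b1000000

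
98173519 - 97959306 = 214213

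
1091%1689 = 1091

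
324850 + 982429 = 1307279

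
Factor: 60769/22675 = 67/25=5^( -2)*67^1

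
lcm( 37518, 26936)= 1050504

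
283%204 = 79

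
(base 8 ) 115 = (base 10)77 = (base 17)49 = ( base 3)2212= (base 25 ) 32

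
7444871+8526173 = 15971044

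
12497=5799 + 6698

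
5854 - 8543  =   - 2689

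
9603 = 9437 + 166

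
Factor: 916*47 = 2^2*47^1*229^1 = 43052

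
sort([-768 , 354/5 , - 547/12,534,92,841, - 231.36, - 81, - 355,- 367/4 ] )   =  [ - 768,-355 , - 231.36,-367/4,-81 , - 547/12,354/5,92,534,841] 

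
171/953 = 171/953 = 0.18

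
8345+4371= 12716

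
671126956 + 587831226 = 1258958182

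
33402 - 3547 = 29855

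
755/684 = 755/684 = 1.10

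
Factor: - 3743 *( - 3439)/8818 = 12872177/8818=2^( - 1 )*19^2*181^1*197^1*4409^( - 1 )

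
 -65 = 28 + -93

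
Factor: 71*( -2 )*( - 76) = 10792 = 2^3*19^1*71^1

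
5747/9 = 638 + 5/9 = 638.56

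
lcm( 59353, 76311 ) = 534177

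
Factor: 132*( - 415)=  - 54780 = -2^2*3^1*5^1 * 11^1*83^1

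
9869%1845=644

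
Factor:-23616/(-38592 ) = 41/67 = 41^1*67^ ( - 1)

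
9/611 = 9/611 = 0.01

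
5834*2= 11668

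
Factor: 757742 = 2^1*61^1*6211^1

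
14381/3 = 4793 + 2/3 = 4793.67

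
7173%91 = 75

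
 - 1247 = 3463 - 4710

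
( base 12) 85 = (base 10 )101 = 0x65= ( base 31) 38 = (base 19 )56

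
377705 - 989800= - 612095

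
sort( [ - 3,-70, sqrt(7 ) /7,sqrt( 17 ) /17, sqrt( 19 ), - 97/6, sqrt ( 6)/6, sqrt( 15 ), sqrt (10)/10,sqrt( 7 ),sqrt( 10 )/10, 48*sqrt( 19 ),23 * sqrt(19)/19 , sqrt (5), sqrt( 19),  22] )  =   [ - 70, - 97/6, - 3,sqrt(17)/17,  sqrt( 10) /10,sqrt( 10 )/10,sqrt( 7 ) /7 , sqrt( 6) /6, sqrt( 5 ),sqrt(7 ),sqrt( 15),sqrt( 19 ), sqrt(19 ),23*sqrt(19)/19,22,48*sqrt( 19)] 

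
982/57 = 17 + 13/57 = 17.23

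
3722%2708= 1014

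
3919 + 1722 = 5641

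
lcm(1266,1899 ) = 3798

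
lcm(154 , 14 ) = 154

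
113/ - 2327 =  - 1+2214/2327= -0.05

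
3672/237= 1224/79 = 15.49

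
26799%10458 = 5883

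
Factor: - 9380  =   - 2^2*5^1 * 7^1 *67^1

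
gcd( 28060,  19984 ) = 4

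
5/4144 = 5/4144= 0.00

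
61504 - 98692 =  - 37188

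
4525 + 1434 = 5959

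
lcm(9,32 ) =288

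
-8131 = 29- 8160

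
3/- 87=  - 1/29 =- 0.03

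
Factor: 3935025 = 3^2 * 5^2 * 17489^1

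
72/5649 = 24/1883=0.01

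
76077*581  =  44200737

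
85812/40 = 2145 + 3/10 = 2145.30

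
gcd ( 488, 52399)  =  61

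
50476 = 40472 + 10004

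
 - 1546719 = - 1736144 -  - 189425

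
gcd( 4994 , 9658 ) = 22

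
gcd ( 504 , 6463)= 1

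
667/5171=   667/5171  =  0.13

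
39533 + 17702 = 57235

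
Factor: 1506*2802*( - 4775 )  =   - 20149602300 = - 2^2*3^2 * 5^2 * 191^1 * 251^1*467^1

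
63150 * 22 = 1389300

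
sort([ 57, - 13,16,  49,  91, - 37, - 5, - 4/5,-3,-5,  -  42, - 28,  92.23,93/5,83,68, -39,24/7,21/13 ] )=[-42, - 39 ,  -  37,  -  28, - 13,  -  5,-5, - 3,  -  4/5, 21/13,24/7, 16,93/5, 49, 57,  68,83,91, 92.23 ]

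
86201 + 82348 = 168549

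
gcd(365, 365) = 365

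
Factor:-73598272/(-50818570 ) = 2^5*5^ ( - 1 )*239^(  -  1 )*1933^( - 1)*104543^1 =3345376/2309935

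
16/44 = 4/11 = 0.36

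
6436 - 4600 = 1836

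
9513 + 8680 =18193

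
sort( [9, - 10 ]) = [ - 10,9]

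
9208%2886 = 550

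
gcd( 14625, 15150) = 75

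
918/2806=459/1403=0.33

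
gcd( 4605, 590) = 5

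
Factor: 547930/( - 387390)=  - 157/111 = - 3^ ( - 1)*37^ ( - 1)*157^1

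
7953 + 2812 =10765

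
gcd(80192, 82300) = 4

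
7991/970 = 7991/970 =8.24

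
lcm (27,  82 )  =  2214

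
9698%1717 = 1113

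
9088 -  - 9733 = 18821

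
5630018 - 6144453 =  - 514435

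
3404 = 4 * 851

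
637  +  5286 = 5923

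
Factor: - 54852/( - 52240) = 2^( - 2)* 3^1*5^( - 1)*7^1 =21/20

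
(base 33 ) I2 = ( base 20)19G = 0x254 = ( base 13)36b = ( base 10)596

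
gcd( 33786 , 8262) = 18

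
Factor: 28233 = 3^2*3137^1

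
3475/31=3475/31 = 112.10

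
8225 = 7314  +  911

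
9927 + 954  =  10881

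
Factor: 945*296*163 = 45594360 = 2^3*3^3*5^1*7^1*37^1*163^1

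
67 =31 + 36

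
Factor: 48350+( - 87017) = -38667=- 3^1*12889^1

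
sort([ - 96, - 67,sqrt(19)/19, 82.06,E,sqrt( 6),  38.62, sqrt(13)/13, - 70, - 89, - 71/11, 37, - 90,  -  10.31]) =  [ - 96 , - 90, - 89, - 70, - 67,-10.31, - 71/11,sqrt (19 ) /19, sqrt( 13)/13,sqrt( 6),E, 37, 38.62, 82.06]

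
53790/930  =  1793/31  =  57.84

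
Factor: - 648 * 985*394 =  - 251482320  =  - 2^4 * 3^4*5^1 * 197^2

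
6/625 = 6/625 = 0.01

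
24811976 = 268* 92582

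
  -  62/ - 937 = 62/937= 0.07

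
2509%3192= 2509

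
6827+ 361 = 7188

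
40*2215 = 88600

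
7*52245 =365715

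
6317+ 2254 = 8571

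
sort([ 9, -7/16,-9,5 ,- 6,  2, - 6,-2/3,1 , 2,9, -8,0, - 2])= [ - 9,-8, - 6,- 6, - 2,- 2/3, - 7/16,  0,1 , 2, 2, 5,9,9 ]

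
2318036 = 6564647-4246611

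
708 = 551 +157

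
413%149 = 115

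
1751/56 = 1751/56= 31.27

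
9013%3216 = 2581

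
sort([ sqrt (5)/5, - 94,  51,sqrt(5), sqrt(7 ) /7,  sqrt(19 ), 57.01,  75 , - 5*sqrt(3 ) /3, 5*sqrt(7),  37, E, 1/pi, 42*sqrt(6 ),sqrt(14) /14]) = [-94, - 5 *sqrt ( 3)/3,sqrt( 14)/14, 1/pi,  sqrt(7)/7, sqrt(5)/5,sqrt(5),  E,sqrt(19),5 * sqrt(7),37, 51, 57.01 , 75, 42*sqrt(6 )] 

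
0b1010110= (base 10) 86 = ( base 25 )3b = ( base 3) 10012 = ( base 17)51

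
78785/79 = 78785/79= 997.28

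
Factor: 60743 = 19^1*23^1 *139^1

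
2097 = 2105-8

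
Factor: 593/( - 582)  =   - 2^( - 1 )*3^( - 1)*97^( - 1)*593^1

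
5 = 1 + 4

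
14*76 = 1064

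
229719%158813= 70906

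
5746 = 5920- 174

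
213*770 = 164010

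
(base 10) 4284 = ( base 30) 4mo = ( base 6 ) 31500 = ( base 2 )1000010111100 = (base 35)3he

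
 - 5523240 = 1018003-6541243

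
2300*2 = 4600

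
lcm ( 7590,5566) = 83490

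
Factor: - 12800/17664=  - 50/69=-2^1*3^(-1)*5^2 * 23^ ( - 1) 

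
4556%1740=1076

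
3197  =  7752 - 4555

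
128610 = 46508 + 82102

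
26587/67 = 26587/67 = 396.82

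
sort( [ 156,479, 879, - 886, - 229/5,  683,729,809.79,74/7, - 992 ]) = [ - 992, - 886 , - 229/5, 74/7, 156,479,  683, 729, 809.79, 879 ]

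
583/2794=53/254 = 0.21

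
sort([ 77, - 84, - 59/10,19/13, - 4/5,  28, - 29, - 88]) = [  -  88, - 84 ,  -  29,-59/10, - 4/5,19/13,28,77]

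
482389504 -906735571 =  - 424346067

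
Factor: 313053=3^1 * 13^1*23^1 * 349^1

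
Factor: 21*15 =3^2 * 5^1*7^1 =315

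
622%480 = 142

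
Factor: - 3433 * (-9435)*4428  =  143424491940 = 2^2*3^4*5^1 * 17^1 * 37^1*41^1*3433^1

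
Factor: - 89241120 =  - 2^5*3^2*5^1*29^1*2137^1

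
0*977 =0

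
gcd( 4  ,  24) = 4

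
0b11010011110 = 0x69e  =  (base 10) 1694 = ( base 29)20C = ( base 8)3236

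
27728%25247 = 2481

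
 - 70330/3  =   - 70330/3= - 23443.33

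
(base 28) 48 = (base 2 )1111000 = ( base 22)5a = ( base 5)440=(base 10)120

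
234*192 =44928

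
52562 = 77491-24929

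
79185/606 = 26395/202 =130.67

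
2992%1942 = 1050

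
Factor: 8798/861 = 2^1 * 3^( - 1) *7^(-1) * 41^( - 1 )*53^1*83^1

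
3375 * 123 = 415125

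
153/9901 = 153/9901 = 0.02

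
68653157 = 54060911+14592246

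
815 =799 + 16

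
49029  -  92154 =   -  43125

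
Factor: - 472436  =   - 2^2*83^1 * 1423^1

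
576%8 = 0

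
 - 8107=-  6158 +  - 1949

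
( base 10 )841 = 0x349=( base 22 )1G5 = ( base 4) 31021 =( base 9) 1134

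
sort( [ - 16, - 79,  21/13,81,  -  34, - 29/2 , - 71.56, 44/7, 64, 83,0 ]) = [  -  79, - 71.56, - 34, - 16, - 29/2,0, 21/13,  44/7,64,81,83 ] 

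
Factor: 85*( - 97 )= - 5^1*17^1*97^1 = - 8245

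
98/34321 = 14/4903  =  0.00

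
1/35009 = 1/35009 = 0.00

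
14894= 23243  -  8349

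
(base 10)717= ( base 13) 432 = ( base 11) 5a2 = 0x2CD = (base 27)QF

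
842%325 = 192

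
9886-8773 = 1113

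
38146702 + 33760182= 71906884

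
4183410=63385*66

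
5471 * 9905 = 54190255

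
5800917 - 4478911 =1322006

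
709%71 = 70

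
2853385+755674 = 3609059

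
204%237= 204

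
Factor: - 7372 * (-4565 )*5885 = 198048964300 = 2^2 * 5^2*11^2 * 19^1*83^1 *97^1 * 107^1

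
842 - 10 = 832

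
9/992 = 9/992= 0.01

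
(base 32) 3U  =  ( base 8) 176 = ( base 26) 4m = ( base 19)6c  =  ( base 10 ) 126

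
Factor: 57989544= 2^3 * 3^1*2416231^1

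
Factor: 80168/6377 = 88/7 = 2^3*7^(-1)*11^1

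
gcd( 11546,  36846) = 46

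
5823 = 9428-3605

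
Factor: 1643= 31^1 * 53^1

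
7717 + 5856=13573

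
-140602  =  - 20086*7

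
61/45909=61/45909 = 0.00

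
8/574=4/287 =0.01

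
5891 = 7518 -1627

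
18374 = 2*9187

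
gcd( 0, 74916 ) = 74916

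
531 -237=294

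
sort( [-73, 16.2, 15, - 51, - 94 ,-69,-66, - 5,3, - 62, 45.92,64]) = [ - 94, - 73, - 69 , - 66,-62, - 51,- 5,  3,15,16.2, 45.92, 64]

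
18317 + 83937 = 102254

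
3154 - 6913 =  - 3759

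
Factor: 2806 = 2^1*23^1 * 61^1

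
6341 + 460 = 6801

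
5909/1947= 3 + 68/1947 = 3.03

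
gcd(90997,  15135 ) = 1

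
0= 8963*0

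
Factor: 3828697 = 673^1*5689^1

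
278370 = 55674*5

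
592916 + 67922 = 660838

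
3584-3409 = 175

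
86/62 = 1+12/31 = 1.39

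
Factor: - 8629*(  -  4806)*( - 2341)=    - 2^1*3^3 * 89^1*2341^1* 8629^1 =- 97083550134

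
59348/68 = 872+13/17 = 872.76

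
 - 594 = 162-756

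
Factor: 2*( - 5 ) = - 10 = - 2^1* 5^1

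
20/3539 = 20/3539 =0.01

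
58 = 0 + 58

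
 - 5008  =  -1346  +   - 3662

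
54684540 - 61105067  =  -6420527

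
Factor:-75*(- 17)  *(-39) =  - 49725 =- 3^2* 5^2*13^1 * 17^1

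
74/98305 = 74/98305 = 0.00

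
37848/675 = 56 + 16/225 = 56.07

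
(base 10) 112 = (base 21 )57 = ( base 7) 220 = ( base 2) 1110000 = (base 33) 3d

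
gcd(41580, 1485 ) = 1485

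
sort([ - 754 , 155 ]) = [-754,155]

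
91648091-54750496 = 36897595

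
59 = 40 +19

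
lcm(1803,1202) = 3606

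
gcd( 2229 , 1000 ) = 1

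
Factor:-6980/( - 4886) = 10/7 = 2^1* 5^1*7^(-1)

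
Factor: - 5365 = -5^1 * 29^1 *37^1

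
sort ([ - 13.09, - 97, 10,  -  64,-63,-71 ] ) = [-97,-71,-64,-63, - 13.09  ,  10]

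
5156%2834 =2322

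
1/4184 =1/4184 =0.00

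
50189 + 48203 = 98392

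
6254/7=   6254/7  =  893.43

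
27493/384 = 27493/384 = 71.60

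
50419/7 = 7202 + 5/7 =7202.71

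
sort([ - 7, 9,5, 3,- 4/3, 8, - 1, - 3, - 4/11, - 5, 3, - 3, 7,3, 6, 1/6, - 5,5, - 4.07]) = [ - 7, - 5, - 5, - 4.07, - 3,  -  3,-4/3, - 1, - 4/11, 1/6, 3,3, 3, 5 , 5 , 6,7,8, 9] 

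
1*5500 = 5500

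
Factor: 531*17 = 3^2*17^1*59^1 =9027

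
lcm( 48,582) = 4656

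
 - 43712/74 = -21856/37 = - 590.70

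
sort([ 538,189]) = [189,538]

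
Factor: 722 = 2^1*19^2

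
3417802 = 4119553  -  701751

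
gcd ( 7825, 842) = 1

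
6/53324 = 3/26662 = 0.00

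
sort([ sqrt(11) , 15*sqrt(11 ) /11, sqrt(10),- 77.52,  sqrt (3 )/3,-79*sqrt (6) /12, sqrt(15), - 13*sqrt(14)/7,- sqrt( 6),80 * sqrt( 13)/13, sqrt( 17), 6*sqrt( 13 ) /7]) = [ - 77.52,-79  *  sqrt(6 )/12, - 13*sqrt( 14 )/7,-sqrt(6), sqrt( 3) /3, 6 * sqrt(13)/7 , sqrt(10), sqrt(11), sqrt (15), sqrt(17),15*sqrt( 11 )/11,80*sqrt(13 )/13 ] 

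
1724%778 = 168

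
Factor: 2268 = 2^2*3^4*  7^1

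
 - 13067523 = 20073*( - 651 ) 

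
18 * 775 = 13950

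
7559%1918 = 1805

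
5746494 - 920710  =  4825784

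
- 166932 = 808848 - 975780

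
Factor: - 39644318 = - 2^1*7^1*23^2 * 53^1*101^1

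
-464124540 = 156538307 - 620662847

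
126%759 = 126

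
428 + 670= 1098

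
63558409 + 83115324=146673733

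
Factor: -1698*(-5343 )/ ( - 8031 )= - 2^1*3^1*13^1 *137^1*283^1*2677^( - 1) = - 3024138/2677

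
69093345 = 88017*785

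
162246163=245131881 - 82885718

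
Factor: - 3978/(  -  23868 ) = 1/6 = 2^( - 1 )*3^ ( - 1 )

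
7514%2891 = 1732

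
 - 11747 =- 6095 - 5652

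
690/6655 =138/1331=0.10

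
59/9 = 6 + 5/9 = 6.56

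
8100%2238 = 1386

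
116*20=2320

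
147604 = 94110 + 53494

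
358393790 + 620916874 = 979310664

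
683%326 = 31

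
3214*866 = 2783324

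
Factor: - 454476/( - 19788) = 11^2 * 17^( - 1)*97^( - 1 )*313^1 = 37873/1649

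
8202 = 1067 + 7135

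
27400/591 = 27400/591 = 46.36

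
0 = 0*96776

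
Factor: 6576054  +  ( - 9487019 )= - 2910965 = - 5^1*577^1 * 1009^1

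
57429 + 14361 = 71790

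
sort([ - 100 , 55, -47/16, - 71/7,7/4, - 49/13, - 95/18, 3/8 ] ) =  [ - 100, - 71/7, - 95/18, - 49/13, - 47/16 , 3/8,  7/4,  55]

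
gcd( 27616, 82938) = 2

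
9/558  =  1/62 =0.02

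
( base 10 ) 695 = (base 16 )2B7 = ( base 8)1267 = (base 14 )379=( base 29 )ns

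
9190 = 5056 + 4134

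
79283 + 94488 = 173771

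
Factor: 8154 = 2^1*3^3 * 151^1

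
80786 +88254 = 169040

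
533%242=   49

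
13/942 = 13/942 = 0.01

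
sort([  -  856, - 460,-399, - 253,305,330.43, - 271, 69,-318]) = [ - 856, - 460, - 399, - 318, -271, - 253,69,305, 330.43 ] 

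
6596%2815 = 966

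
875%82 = 55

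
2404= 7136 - 4732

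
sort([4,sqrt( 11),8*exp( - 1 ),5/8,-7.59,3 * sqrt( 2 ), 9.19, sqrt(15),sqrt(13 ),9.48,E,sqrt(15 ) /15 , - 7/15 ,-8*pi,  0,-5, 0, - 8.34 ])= [ - 8*pi,- 8.34,  -  7.59,-5, - 7/15, 0,0,sqrt(15 )/15,5/8,E,8*exp( - 1 ),sqrt(11 ), sqrt(13 ) , sqrt( 15), 4,3 * sqrt( 2 ),9.19,9.48]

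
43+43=86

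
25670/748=755/22 =34.32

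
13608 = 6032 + 7576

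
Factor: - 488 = -2^3*61^1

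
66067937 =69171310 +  - 3103373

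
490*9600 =4704000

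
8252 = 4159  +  4093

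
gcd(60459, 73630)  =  1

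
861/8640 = 287/2880 = 0.10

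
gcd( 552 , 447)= 3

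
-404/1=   -  404  =  - 404.00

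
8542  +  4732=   13274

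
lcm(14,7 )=14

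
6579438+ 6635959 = 13215397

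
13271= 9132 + 4139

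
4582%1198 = 988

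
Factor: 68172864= 2^6*3^1*149^1 * 2383^1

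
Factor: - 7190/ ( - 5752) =5/4 = 2^ ( - 2)*5^1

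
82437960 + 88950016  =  171387976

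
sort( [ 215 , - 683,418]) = [-683,  215  ,  418 ] 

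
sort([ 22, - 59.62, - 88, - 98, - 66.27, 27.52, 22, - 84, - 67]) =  [ - 98  ,- 88, - 84, - 67,  -  66.27, - 59.62, 22,22, 27.52 ] 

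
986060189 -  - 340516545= 1326576734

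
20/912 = 5/228  =  0.02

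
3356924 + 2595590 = 5952514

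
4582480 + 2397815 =6980295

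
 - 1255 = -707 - 548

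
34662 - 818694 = -784032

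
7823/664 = 11 + 519/664 = 11.78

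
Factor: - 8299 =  - 43^1 *193^1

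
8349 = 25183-16834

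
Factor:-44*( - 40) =2^5*5^1 * 11^1 = 1760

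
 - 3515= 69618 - 73133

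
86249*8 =689992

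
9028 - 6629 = 2399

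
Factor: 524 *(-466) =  - 244184 = - 2^3*131^1*233^1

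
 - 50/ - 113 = 50/113= 0.44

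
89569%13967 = 5767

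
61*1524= 92964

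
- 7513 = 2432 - 9945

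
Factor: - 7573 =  - 7573^1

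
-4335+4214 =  - 121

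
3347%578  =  457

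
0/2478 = 0= 0.00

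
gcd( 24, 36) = 12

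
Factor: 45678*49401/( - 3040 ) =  - 2^( - 4) * 3^3*5^( - 1)*11^1 * 19^( - 1)*23^1*331^1*499^1 = - 1128269439/1520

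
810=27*30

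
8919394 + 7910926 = 16830320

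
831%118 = 5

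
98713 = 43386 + 55327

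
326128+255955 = 582083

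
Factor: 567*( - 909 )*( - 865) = 445823595  =  3^6*5^1 * 7^1*101^1 * 173^1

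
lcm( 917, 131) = 917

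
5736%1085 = 311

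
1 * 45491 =45491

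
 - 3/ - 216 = 1/72 = 0.01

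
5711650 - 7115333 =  - 1403683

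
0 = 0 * (  -  373 )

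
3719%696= 239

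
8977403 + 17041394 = 26018797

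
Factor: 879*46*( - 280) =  - 11321520 = -2^4*3^1*5^1*7^1* 23^1 * 293^1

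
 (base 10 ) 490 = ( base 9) 604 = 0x1ea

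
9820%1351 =363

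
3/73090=3/73090 = 0.00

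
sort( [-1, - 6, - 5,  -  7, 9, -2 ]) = [  -  7,-6,- 5,-2, - 1,9]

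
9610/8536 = 4805/4268  =  1.13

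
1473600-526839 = 946761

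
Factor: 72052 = 2^2*18013^1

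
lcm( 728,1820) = 3640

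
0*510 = 0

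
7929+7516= 15445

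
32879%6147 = 2144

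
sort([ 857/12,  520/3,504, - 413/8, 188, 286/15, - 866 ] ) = [ - 866 , - 413/8,  286/15,857/12,520/3, 188,  504]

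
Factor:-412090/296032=-2^(-4)*5^1*7^2*11^( - 1 ) = - 245/176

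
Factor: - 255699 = -3^2*28411^1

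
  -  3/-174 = 1/58=0.02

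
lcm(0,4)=0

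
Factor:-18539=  - 18539^1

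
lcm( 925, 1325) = 49025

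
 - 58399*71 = -4146329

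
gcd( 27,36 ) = 9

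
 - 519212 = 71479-590691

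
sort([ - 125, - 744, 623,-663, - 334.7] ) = [ - 744 ,-663, - 334.7, - 125,623 ]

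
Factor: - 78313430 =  - 2^1*5^1*13^1*602411^1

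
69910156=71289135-1378979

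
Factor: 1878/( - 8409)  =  -626/2803 = - 2^1*313^1*  2803^( - 1)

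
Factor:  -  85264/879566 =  - 2^3 * 23^ ( - 1)*73^2*  19121^( - 1 ) = - 42632/439783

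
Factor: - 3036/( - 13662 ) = 2^1* 3^(  -  2) = 2/9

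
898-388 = 510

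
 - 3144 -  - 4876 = 1732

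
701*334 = 234134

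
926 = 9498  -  8572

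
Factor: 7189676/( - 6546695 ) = -2^2*5^(- 1 )*13^1*19^2*383^1 * 1309339^ (  -  1)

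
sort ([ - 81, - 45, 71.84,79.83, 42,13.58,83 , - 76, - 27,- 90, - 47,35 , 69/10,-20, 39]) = [ - 90,-81,-76, - 47, - 45, - 27, - 20, 69/10,13.58,35 , 39 , 42,71.84, 79.83,  83] 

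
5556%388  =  124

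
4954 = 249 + 4705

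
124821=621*201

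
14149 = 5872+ 8277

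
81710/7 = 11672 + 6/7 = 11672.86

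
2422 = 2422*1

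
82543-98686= -16143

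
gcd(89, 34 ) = 1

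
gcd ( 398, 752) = 2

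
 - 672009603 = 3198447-675208050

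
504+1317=1821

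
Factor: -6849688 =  - 2^3*367^1*2333^1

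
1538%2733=1538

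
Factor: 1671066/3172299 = 2^1 * 3^1 *13^(-2 )*17^1 * 43^1*127^1*6257^( - 1)=   557022/1057433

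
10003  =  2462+7541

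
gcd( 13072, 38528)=688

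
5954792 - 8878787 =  - 2923995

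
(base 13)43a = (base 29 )P0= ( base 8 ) 1325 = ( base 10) 725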